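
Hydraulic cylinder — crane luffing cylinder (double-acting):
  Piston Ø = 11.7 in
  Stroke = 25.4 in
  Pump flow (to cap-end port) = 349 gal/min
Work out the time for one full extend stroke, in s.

t ≈ 2.03 s

Cap-side area A_cap = π/4 × (11.7 in)² = 107.5 in^2
Swept volume V = A × L; t = V / Q = A·L / Q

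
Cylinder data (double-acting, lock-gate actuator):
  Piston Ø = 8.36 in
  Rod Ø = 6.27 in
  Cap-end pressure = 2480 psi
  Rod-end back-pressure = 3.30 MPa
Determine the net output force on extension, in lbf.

F ≈ 1.25e5 lbf

Cap-side area A_cap = π/4 × (8.36 in)² = 54.89 in^2
Rod-side annular area A_ann = π/4 × (8.36² − 6.27²) = 24.01 in^2
Net thrust = P_cap·A_cap − P_rod·A_ann = 1.361e5 lbf − 11490 lbf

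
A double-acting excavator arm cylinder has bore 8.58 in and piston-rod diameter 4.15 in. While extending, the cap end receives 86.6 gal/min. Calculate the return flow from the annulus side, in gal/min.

Q_out ≈ 66.3 gal/min

Cap-side area A_cap = π/4 × (8.58 in)² = 57.82 in^2
Rod-side annular area A_ann = π/4 × (8.58² − 4.15²) = 44.29 in^2
Piston speed v = Q_in/A_cap; rod-end outflow Q_out = v × A_ann = Q_in × A_ann/A_cap.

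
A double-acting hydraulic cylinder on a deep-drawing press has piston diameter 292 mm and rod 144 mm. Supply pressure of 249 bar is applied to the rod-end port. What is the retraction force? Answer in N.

Rod-side annular area A_ann = π/4 × (292² − 144²) = 50680 mm^2
On retraction the pressure acts on the annular area (bore minus rod).
F = P × A_ann

F ≈ 1.26e6 N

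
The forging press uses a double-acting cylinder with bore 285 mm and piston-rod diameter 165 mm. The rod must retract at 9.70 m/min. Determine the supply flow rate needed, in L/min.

Rod-side annular area A_ann = π/4 × (285² − 165²) = 42410 mm^2
Q = A × v

Q ≈ 411 L/min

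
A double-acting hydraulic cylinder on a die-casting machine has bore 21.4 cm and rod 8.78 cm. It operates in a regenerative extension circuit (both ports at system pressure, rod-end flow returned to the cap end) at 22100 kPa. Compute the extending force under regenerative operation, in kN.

With equal pressure on both faces, forces on the annular region cancel; the net push is pressure × rod cross-section.
Rod cross-section A_rod = π/4 × (8.78 cm)² = 60.55 cm^2
F = P × A_rod

F ≈ 134 kN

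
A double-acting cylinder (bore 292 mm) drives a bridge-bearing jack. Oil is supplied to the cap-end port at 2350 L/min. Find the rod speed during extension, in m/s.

Cap-side area A_cap = π/4 × (292 mm)² = 66970 mm^2
v = Q / A

v ≈ 0.585 m/s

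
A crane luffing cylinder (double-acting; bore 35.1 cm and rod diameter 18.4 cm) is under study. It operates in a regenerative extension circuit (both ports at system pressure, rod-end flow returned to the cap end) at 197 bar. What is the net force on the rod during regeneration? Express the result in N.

F ≈ 5.24e5 N

With equal pressure on both faces, forces on the annular region cancel; the net push is pressure × rod cross-section.
Rod cross-section A_rod = π/4 × (18.4 cm)² = 265.9 cm^2
F = P × A_rod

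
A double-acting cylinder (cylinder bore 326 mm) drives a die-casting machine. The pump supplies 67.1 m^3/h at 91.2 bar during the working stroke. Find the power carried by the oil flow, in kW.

W ≈ 170 kW

Hydraulic power = P × Q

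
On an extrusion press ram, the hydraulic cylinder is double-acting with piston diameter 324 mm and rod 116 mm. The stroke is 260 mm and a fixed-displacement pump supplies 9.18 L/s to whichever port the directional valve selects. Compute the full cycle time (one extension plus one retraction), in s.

t ≈ 4.37 s

Cap-side area A_cap = π/4 × (324 mm)² = 82450 mm^2
Rod-side annular area A_ann = π/4 × (324² − 116²) = 71880 mm^2
t_ext = A_cap·L/Q = 2.335 s
t_ret = A_ann·L/Q = 2.036 s
t_cycle = t_ext + t_ret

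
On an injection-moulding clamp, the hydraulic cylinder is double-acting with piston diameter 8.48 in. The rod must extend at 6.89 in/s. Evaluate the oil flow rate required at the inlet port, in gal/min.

Cap-side area A_cap = π/4 × (8.48 in)² = 56.48 in^2
Q = A × v

Q ≈ 101 gal/min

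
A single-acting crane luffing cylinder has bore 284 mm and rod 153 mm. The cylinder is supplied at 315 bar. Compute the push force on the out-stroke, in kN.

F ≈ 2000 kN

Cap-side area A_cap = π/4 × (284 mm)² = 63350 mm^2
F = P × A_cap = 315 bar × A_cap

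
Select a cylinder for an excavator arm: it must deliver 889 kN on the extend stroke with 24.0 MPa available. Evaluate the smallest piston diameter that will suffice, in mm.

D ≈ 217 mm

Extension force acts on the full piston face: F = P × (π/4)D².
D = √(4F / (πP)) = √(4 × 889 kN / (π × 24.0 MPa))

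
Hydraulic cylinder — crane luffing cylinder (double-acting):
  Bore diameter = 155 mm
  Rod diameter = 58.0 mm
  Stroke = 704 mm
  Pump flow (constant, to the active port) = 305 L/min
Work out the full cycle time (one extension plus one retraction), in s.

t ≈ 4.86 s

Cap-side area A_cap = π/4 × (155 mm)² = 18870 mm^2
Rod-side annular area A_ann = π/4 × (155² − 58.0²) = 16230 mm^2
t_ext = A_cap·L/Q = 2.613 s
t_ret = A_ann·L/Q = 2.247 s
t_cycle = t_ext + t_ret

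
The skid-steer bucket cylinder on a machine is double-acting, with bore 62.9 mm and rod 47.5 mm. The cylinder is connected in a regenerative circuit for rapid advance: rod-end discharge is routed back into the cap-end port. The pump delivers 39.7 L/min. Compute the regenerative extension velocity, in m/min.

v ≈ 22.4 m/min

In regeneration the rod-end outflow joins the pump flow into the cap end, so the net volume the pump must supply per unit advance equals the rod cross-section area.
Rod cross-section A_rod = π/4 × (47.5 mm)² = 1772 mm^2
v = Q_pump / A_rod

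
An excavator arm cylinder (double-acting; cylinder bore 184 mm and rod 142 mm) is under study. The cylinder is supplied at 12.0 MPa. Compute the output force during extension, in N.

Cap-side area A_cap = π/4 × (184 mm)² = 26590 mm^2
F = P × A_cap = 12.0 MPa × A_cap

F ≈ 3.19e5 N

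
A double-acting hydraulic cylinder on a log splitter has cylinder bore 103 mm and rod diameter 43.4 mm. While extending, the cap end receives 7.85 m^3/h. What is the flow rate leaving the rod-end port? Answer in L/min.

Cap-side area A_cap = π/4 × (103 mm)² = 8332 mm^2
Rod-side annular area A_ann = π/4 × (103² − 43.4²) = 6853 mm^2
Piston speed v = Q_in/A_cap; rod-end outflow Q_out = v × A_ann = Q_in × A_ann/A_cap.

Q_out ≈ 108 L/min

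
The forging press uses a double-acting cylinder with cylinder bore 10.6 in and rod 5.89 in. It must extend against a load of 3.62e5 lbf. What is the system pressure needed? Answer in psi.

Cap-side area A_cap = π/4 × (10.6 in)² = 88.25 in^2
P = F / A = 3.62e5 lbf / A

P ≈ 4100 psi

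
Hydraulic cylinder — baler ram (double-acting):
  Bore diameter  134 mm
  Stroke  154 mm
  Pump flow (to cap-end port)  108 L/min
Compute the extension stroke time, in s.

t ≈ 1.21 s

Cap-side area A_cap = π/4 × (134 mm)² = 14100 mm^2
Swept volume V = A × L; t = V / Q = A·L / Q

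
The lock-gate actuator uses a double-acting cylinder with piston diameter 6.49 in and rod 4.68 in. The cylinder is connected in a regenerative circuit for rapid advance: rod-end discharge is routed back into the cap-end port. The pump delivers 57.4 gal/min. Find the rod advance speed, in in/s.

v ≈ 12.8 in/s

In regeneration the rod-end outflow joins the pump flow into the cap end, so the net volume the pump must supply per unit advance equals the rod cross-section area.
Rod cross-section A_rod = π/4 × (4.68 in)² = 17.20 in^2
v = Q_pump / A_rod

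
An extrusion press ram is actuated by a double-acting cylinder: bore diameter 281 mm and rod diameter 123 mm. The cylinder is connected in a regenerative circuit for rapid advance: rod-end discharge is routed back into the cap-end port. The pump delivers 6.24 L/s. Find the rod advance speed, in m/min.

v ≈ 31.5 m/min

In regeneration the rod-end outflow joins the pump flow into the cap end, so the net volume the pump must supply per unit advance equals the rod cross-section area.
Rod cross-section A_rod = π/4 × (123 mm)² = 11880 mm^2
v = Q_pump / A_rod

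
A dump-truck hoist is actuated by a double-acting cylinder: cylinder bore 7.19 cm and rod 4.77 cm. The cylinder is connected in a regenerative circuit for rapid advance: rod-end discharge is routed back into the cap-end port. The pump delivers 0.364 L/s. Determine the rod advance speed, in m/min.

v ≈ 12.2 m/min

In regeneration the rod-end outflow joins the pump flow into the cap end, so the net volume the pump must supply per unit advance equals the rod cross-section area.
Rod cross-section A_rod = π/4 × (4.77 cm)² = 17.87 cm^2
v = Q_pump / A_rod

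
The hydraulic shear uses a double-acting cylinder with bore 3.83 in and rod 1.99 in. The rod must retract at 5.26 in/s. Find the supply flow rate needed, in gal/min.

Q ≈ 11.5 gal/min

Rod-side annular area A_ann = π/4 × (3.83² − 1.99²) = 8.411 in^2
Q = A × v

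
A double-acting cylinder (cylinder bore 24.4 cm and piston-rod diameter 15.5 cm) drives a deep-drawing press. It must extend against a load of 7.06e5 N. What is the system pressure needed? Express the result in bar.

P ≈ 151 bar

Cap-side area A_cap = π/4 × (24.4 cm)² = 467.6 cm^2
P = F / A = 7.06e5 N / A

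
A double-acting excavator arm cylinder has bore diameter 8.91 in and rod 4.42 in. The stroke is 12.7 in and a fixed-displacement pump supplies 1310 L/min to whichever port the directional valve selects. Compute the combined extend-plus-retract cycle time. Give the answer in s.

Cap-side area A_cap = π/4 × (8.91 in)² = 62.35 in^2
Rod-side annular area A_ann = π/4 × (8.91² − 4.42²) = 47.01 in^2
t_ext = A_cap·L/Q = 0.5943 s
t_ret = A_ann·L/Q = 0.4481 s
t_cycle = t_ext + t_ret

t ≈ 1.04 s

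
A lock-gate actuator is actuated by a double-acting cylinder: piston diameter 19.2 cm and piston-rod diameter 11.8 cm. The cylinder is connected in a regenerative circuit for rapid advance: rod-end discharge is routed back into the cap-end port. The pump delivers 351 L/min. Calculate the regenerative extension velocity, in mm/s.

v ≈ 535 mm/s

In regeneration the rod-end outflow joins the pump flow into the cap end, so the net volume the pump must supply per unit advance equals the rod cross-section area.
Rod cross-section A_rod = π/4 × (11.8 cm)² = 109.4 cm^2
v = Q_pump / A_rod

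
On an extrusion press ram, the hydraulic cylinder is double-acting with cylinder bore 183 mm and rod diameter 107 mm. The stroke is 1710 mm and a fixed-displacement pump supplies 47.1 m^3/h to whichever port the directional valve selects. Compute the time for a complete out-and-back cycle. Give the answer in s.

t ≈ 5.70 s

Cap-side area A_cap = π/4 × (183 mm)² = 26300 mm^2
Rod-side annular area A_ann = π/4 × (183² − 107²) = 17310 mm^2
t_ext = A_cap·L/Q = 3.438 s
t_ret = A_ann·L/Q = 2.262 s
t_cycle = t_ext + t_ret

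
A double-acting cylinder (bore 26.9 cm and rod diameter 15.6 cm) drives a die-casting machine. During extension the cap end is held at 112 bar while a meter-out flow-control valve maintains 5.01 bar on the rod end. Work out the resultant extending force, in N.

Cap-side area A_cap = π/4 × (26.9 cm)² = 568.3 cm^2
Rod-side annular area A_ann = π/4 × (26.9² − 15.6²) = 377.2 cm^2
Net thrust = P_cap·A_cap − P_rod·A_ann = 6.365e5 N − 18900 N

F ≈ 6.18e5 N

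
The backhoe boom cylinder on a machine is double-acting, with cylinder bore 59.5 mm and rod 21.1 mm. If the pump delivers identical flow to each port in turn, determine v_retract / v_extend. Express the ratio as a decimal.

Cap-side area A_cap = π/4 × (59.5 mm)² = 2781 mm^2
Rod-side annular area A_ann = π/4 × (59.5² − 21.1²) = 2431 mm^2
For equal Q, v ∝ 1/A, so v_ret/v_ext = A_cap/A_ann.

v_ret/v_ext ≈ 1.14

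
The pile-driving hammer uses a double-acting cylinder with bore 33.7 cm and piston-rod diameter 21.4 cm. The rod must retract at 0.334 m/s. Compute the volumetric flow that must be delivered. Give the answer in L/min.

Rod-side annular area A_ann = π/4 × (33.7² − 21.4²) = 532.3 cm^2
Q = A × v

Q ≈ 1070 L/min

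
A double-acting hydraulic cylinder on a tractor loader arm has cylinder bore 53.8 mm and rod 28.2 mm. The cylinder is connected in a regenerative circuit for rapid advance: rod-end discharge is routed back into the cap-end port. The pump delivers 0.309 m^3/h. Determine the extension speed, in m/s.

In regeneration the rod-end outflow joins the pump flow into the cap end, so the net volume the pump must supply per unit advance equals the rod cross-section area.
Rod cross-section A_rod = π/4 × (28.2 mm)² = 624.6 mm^2
v = Q_pump / A_rod

v ≈ 0.137 m/s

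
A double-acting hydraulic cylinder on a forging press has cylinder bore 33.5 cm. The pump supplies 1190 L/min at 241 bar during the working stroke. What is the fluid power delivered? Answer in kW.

W ≈ 478 kW

Hydraulic power = P × Q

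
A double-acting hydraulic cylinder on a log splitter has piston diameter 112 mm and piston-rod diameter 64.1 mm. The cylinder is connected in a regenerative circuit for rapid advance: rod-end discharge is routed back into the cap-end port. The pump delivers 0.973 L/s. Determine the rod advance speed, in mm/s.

v ≈ 302 mm/s

In regeneration the rod-end outflow joins the pump flow into the cap end, so the net volume the pump must supply per unit advance equals the rod cross-section area.
Rod cross-section A_rod = π/4 × (64.1 mm)² = 3227 mm^2
v = Q_pump / A_rod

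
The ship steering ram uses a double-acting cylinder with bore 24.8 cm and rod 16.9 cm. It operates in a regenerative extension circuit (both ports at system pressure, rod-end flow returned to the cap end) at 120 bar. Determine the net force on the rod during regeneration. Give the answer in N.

With equal pressure on both faces, forces on the annular region cancel; the net push is pressure × rod cross-section.
Rod cross-section A_rod = π/4 × (16.9 cm)² = 224.3 cm^2
F = P × A_rod

F ≈ 2.69e5 N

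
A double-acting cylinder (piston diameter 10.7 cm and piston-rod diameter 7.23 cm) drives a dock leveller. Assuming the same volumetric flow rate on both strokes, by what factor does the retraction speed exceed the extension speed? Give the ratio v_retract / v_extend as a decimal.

Cap-side area A_cap = π/4 × (10.7 cm)² = 89.92 cm^2
Rod-side annular area A_ann = π/4 × (10.7² − 7.23²) = 48.87 cm^2
For equal Q, v ∝ 1/A, so v_ret/v_ext = A_cap/A_ann.

v_ret/v_ext ≈ 1.84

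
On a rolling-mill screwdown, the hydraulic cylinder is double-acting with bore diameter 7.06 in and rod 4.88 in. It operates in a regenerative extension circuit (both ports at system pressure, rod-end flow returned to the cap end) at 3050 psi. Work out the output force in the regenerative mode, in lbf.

With equal pressure on both faces, forces on the annular region cancel; the net push is pressure × rod cross-section.
Rod cross-section A_rod = π/4 × (4.88 in)² = 18.70 in^2
F = P × A_rod

F ≈ 57000 lbf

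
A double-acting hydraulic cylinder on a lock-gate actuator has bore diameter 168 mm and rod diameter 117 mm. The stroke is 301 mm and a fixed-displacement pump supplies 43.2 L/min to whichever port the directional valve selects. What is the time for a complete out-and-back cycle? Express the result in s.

t ≈ 14.0 s

Cap-side area A_cap = π/4 × (168 mm)² = 22170 mm^2
Rod-side annular area A_ann = π/4 × (168² − 117²) = 11420 mm^2
t_ext = A_cap·L/Q = 9.267 s
t_ret = A_ann·L/Q = 4.772 s
t_cycle = t_ext + t_ret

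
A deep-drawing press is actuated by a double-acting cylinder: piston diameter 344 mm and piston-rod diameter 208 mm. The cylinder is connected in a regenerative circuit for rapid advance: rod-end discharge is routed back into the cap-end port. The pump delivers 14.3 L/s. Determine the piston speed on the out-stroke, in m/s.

v ≈ 0.421 m/s

In regeneration the rod-end outflow joins the pump flow into the cap end, so the net volume the pump must supply per unit advance equals the rod cross-section area.
Rod cross-section A_rod = π/4 × (208 mm)² = 33980 mm^2
v = Q_pump / A_rod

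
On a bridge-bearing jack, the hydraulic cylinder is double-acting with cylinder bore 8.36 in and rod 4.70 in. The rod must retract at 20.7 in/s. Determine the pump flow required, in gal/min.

Q ≈ 202 gal/min

Rod-side annular area A_ann = π/4 × (8.36² − 4.70²) = 37.54 in^2
Q = A × v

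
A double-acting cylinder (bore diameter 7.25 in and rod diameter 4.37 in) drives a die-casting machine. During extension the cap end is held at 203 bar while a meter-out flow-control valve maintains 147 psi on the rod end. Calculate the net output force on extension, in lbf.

F ≈ 1.18e5 lbf

Cap-side area A_cap = π/4 × (7.25 in)² = 41.28 in^2
Rod-side annular area A_ann = π/4 × (7.25² − 4.37²) = 26.28 in^2
Net thrust = P_cap·A_cap − P_rod·A_ann = 1.215e5 lbf − 3864 lbf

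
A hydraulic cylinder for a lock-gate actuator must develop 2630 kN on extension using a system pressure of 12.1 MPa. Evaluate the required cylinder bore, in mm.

Extension force acts on the full piston face: F = P × (π/4)D².
D = √(4F / (πP)) = √(4 × 2630 kN / (π × 12.1 MPa))

D ≈ 526 mm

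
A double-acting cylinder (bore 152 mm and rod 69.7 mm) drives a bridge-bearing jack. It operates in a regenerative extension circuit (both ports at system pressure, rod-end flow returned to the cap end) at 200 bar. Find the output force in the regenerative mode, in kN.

F ≈ 76.3 kN

With equal pressure on both faces, forces on the annular region cancel; the net push is pressure × rod cross-section.
Rod cross-section A_rod = π/4 × (69.7 mm)² = 3816 mm^2
F = P × A_rod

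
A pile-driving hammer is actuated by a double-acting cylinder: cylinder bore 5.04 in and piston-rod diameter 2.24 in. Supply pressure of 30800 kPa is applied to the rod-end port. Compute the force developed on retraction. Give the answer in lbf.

Rod-side annular area A_ann = π/4 × (5.04² − 2.24²) = 16.01 in^2
On retraction the pressure acts on the annular area (bore minus rod).
F = P × A_ann

F ≈ 71500 lbf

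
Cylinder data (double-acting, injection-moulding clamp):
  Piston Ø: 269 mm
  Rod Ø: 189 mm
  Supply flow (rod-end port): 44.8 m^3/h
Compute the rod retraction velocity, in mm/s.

v ≈ 432 mm/s

Rod-side annular area A_ann = π/4 × (269² − 189²) = 28780 mm^2
Flow into the rod-end port fills the annular volume.
v = Q / A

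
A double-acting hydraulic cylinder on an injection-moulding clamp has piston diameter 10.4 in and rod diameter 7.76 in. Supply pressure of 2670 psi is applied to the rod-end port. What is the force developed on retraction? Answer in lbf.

F ≈ 1.01e5 lbf

Rod-side annular area A_ann = π/4 × (10.4² − 7.76²) = 37.65 in^2
On retraction the pressure acts on the annular area (bore minus rod).
F = P × A_ann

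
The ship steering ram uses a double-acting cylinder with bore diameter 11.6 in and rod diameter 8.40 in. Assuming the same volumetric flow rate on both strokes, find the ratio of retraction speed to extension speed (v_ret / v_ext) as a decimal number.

v_ret/v_ext ≈ 2.10

Cap-side area A_cap = π/4 × (11.6 in)² = 105.7 in^2
Rod-side annular area A_ann = π/4 × (11.6² − 8.40²) = 50.27 in^2
For equal Q, v ∝ 1/A, so v_ret/v_ext = A_cap/A_ann.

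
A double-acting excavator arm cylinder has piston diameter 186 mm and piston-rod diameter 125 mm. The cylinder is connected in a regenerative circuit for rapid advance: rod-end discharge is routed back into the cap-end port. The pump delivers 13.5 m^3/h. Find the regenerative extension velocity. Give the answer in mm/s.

In regeneration the rod-end outflow joins the pump flow into the cap end, so the net volume the pump must supply per unit advance equals the rod cross-section area.
Rod cross-section A_rod = π/4 × (125 mm)² = 12270 mm^2
v = Q_pump / A_rod

v ≈ 306 mm/s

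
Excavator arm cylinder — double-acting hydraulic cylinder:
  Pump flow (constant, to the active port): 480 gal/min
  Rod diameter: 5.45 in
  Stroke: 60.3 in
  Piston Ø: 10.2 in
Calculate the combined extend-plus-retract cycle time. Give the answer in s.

Cap-side area A_cap = π/4 × (10.2 in)² = 81.71 in^2
Rod-side annular area A_ann = π/4 × (10.2² − 5.45²) = 58.38 in^2
t_ext = A_cap·L/Q = 2.666 s
t_ret = A_ann·L/Q = 1.905 s
t_cycle = t_ext + t_ret

t ≈ 4.57 s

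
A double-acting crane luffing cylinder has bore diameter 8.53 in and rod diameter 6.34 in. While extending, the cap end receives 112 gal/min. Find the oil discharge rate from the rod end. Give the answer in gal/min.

Cap-side area A_cap = π/4 × (8.53 in)² = 57.15 in^2
Rod-side annular area A_ann = π/4 × (8.53² − 6.34²) = 25.58 in^2
Piston speed v = Q_in/A_cap; rod-end outflow Q_out = v × A_ann = Q_in × A_ann/A_cap.

Q_out ≈ 50.1 gal/min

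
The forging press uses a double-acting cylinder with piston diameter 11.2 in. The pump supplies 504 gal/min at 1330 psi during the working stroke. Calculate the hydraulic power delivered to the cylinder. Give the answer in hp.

W ≈ 391 hp

Hydraulic power = P × Q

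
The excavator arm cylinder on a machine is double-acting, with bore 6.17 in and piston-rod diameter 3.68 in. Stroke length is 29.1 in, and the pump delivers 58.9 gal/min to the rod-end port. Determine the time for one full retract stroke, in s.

t ≈ 2.47 s

Rod-side annular area A_ann = π/4 × (6.17² − 3.68²) = 19.26 in^2
Swept volume V = A × L; t = V / Q = A·L / Q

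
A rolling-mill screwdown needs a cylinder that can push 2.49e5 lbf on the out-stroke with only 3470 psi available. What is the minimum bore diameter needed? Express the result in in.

Extension force acts on the full piston face: F = P × (π/4)D².
D = √(4F / (πP)) = √(4 × 2.49e5 lbf / (π × 3470 psi))

D ≈ 9.56 in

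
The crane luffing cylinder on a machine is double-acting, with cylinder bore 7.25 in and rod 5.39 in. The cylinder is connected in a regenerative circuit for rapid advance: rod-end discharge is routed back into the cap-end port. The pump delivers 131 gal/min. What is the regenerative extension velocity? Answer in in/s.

In regeneration the rod-end outflow joins the pump flow into the cap end, so the net volume the pump must supply per unit advance equals the rod cross-section area.
Rod cross-section A_rod = π/4 × (5.39 in)² = 22.82 in^2
v = Q_pump / A_rod

v ≈ 22.1 in/s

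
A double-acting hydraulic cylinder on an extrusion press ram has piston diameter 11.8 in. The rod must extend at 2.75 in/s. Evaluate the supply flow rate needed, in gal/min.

Cap-side area A_cap = π/4 × (11.8 in)² = 109.4 in^2
Q = A × v

Q ≈ 78.1 gal/min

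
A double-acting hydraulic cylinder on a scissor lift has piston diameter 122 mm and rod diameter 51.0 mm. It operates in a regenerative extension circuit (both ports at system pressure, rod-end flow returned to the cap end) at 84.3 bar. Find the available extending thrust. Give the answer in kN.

F ≈ 17.2 kN

With equal pressure on both faces, forces on the annular region cancel; the net push is pressure × rod cross-section.
Rod cross-section A_rod = π/4 × (51.0 mm)² = 2043 mm^2
F = P × A_rod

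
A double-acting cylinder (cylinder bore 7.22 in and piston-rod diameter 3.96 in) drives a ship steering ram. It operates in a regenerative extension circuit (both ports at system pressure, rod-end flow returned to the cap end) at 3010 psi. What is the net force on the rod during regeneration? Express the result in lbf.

F ≈ 37100 lbf

With equal pressure on both faces, forces on the annular region cancel; the net push is pressure × rod cross-section.
Rod cross-section A_rod = π/4 × (3.96 in)² = 12.32 in^2
F = P × A_rod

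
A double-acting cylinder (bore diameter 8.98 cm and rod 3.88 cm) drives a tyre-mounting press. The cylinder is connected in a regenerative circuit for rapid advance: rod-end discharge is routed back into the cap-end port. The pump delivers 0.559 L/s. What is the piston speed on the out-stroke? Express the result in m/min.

In regeneration the rod-end outflow joins the pump flow into the cap end, so the net volume the pump must supply per unit advance equals the rod cross-section area.
Rod cross-section A_rod = π/4 × (3.88 cm)² = 11.82 cm^2
v = Q_pump / A_rod

v ≈ 28.4 m/min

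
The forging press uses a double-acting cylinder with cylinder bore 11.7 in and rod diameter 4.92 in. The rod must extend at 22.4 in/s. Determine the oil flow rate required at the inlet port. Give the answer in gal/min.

Q ≈ 626 gal/min

Cap-side area A_cap = π/4 × (11.7 in)² = 107.5 in^2
Q = A × v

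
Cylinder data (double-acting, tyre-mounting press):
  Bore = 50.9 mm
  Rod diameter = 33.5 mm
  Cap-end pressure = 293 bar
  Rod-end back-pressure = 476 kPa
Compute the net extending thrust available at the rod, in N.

Cap-side area A_cap = π/4 × (50.9 mm)² = 2035 mm^2
Rod-side annular area A_ann = π/4 × (50.9² − 33.5²) = 1153 mm^2
Net thrust = P_cap·A_cap − P_rod·A_ann = 59620 N − 549.0 N

F ≈ 59100 N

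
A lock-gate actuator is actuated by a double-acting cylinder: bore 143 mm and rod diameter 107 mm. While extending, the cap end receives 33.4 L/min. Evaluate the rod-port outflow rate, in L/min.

Cap-side area A_cap = π/4 × (143 mm)² = 16060 mm^2
Rod-side annular area A_ann = π/4 × (143² − 107²) = 7069 mm^2
Piston speed v = Q_in/A_cap; rod-end outflow Q_out = v × A_ann = Q_in × A_ann/A_cap.

Q_out ≈ 14.7 L/min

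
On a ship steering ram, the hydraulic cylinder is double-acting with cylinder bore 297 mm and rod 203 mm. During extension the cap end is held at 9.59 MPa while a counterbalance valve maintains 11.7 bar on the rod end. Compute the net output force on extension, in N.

Cap-side area A_cap = π/4 × (297 mm)² = 69280 mm^2
Rod-side annular area A_ann = π/4 × (297² − 203²) = 36910 mm^2
Net thrust = P_cap·A_cap − P_rod·A_ann = 6.644e5 N − 43190 N

F ≈ 6.21e5 N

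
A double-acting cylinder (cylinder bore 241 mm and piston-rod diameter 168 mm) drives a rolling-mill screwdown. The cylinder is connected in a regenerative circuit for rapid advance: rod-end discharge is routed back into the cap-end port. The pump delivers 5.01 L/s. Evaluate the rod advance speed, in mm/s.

v ≈ 226 mm/s

In regeneration the rod-end outflow joins the pump flow into the cap end, so the net volume the pump must supply per unit advance equals the rod cross-section area.
Rod cross-section A_rod = π/4 × (168 mm)² = 22170 mm^2
v = Q_pump / A_rod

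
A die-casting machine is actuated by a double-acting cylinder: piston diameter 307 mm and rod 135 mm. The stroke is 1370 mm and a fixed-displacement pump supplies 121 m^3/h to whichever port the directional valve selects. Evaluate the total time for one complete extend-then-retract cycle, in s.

Cap-side area A_cap = π/4 × (307 mm)² = 74020 mm^2
Rod-side annular area A_ann = π/4 × (307² − 135²) = 59710 mm^2
t_ext = A_cap·L/Q = 3.017 s
t_ret = A_ann·L/Q = 2.434 s
t_cycle = t_ext + t_ret

t ≈ 5.45 s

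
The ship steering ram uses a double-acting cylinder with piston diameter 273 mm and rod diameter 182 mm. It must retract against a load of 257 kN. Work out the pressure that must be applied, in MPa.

P ≈ 7.90 MPa

Rod-side annular area A_ann = π/4 × (273² − 182²) = 32520 mm^2
Retraction: pressure acts on the annular area.
P = F / A = 257 kN / A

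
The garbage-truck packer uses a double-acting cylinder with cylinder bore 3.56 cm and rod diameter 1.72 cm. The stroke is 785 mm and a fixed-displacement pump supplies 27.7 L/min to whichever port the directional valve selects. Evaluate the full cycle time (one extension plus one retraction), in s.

t ≈ 2.99 s

Cap-side area A_cap = π/4 × (3.56 cm)² = 9.954 cm^2
Rod-side annular area A_ann = π/4 × (3.56² − 1.72²) = 7.630 cm^2
t_ext = A_cap·L/Q = 1.693 s
t_ret = A_ann·L/Q = 1.297 s
t_cycle = t_ext + t_ret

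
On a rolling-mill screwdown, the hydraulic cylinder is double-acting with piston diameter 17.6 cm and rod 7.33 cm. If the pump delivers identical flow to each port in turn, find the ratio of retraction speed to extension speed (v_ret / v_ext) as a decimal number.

Cap-side area A_cap = π/4 × (17.6 cm)² = 243.3 cm^2
Rod-side annular area A_ann = π/4 × (17.6² − 7.33²) = 201.1 cm^2
For equal Q, v ∝ 1/A, so v_ret/v_ext = A_cap/A_ann.

v_ret/v_ext ≈ 1.21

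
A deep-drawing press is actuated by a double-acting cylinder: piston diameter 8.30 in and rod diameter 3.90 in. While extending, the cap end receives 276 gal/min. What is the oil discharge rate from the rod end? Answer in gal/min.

Q_out ≈ 215 gal/min

Cap-side area A_cap = π/4 × (8.30 in)² = 54.11 in^2
Rod-side annular area A_ann = π/4 × (8.30² − 3.90²) = 42.16 in^2
Piston speed v = Q_in/A_cap; rod-end outflow Q_out = v × A_ann = Q_in × A_ann/A_cap.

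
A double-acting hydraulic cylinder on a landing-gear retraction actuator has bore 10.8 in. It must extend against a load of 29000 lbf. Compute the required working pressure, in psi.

P ≈ 317 psi

Cap-side area A_cap = π/4 × (10.8 in)² = 91.61 in^2
P = F / A = 29000 lbf / A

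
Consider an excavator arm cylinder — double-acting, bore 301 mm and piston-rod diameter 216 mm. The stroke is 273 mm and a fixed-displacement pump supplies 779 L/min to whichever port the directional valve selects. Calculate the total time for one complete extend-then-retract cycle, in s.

Cap-side area A_cap = π/4 × (301 mm)² = 71160 mm^2
Rod-side annular area A_ann = π/4 × (301² − 216²) = 34510 mm^2
t_ext = A_cap·L/Q = 1.496 s
t_ret = A_ann·L/Q = 0.7257 s
t_cycle = t_ext + t_ret

t ≈ 2.22 s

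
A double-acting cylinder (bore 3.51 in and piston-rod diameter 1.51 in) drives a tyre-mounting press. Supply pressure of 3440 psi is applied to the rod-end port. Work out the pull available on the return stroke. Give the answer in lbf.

F ≈ 27100 lbf

Rod-side annular area A_ann = π/4 × (3.51² − 1.51²) = 7.885 in^2
On retraction the pressure acts on the annular area (bore minus rod).
F = P × A_ann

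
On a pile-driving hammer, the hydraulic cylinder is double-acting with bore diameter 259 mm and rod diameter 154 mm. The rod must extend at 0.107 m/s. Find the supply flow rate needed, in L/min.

Cap-side area A_cap = π/4 × (259 mm)² = 52690 mm^2
Q = A × v

Q ≈ 338 L/min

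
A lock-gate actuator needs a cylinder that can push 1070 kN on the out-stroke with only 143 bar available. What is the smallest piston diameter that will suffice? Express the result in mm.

D ≈ 309 mm

Extension force acts on the full piston face: F = P × (π/4)D².
D = √(4F / (πP)) = √(4 × 1070 kN / (π × 143 bar))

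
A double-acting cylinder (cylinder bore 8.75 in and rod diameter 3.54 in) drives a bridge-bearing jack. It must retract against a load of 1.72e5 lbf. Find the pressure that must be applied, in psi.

Rod-side annular area A_ann = π/4 × (8.75² − 3.54²) = 50.29 in^2
Retraction: pressure acts on the annular area.
P = F / A = 1.72e5 lbf / A

P ≈ 3420 psi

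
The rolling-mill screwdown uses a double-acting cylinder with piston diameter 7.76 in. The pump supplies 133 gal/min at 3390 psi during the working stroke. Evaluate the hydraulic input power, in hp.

Hydraulic power = P × Q

W ≈ 263 hp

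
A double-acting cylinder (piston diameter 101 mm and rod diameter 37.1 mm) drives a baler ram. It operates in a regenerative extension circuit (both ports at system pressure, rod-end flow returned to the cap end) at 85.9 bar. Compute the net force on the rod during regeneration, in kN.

F ≈ 9.29 kN

With equal pressure on both faces, forces on the annular region cancel; the net push is pressure × rod cross-section.
Rod cross-section A_rod = π/4 × (37.1 mm)² = 1081 mm^2
F = P × A_rod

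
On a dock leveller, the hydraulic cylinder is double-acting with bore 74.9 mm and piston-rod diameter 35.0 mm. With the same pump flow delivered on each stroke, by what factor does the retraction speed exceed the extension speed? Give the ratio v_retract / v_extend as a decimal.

Cap-side area A_cap = π/4 × (74.9 mm)² = 4406 mm^2
Rod-side annular area A_ann = π/4 × (74.9² − 35.0²) = 3444 mm^2
For equal Q, v ∝ 1/A, so v_ret/v_ext = A_cap/A_ann.

v_ret/v_ext ≈ 1.28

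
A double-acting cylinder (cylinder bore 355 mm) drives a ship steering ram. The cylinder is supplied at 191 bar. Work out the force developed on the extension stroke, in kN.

Cap-side area A_cap = π/4 × (355 mm)² = 98980 mm^2
F = P × A_cap = 191 bar × A_cap

F ≈ 1890 kN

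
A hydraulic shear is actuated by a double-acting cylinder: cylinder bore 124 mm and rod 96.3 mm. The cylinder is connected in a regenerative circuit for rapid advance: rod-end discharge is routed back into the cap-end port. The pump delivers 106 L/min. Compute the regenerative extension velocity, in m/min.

v ≈ 14.6 m/min

In regeneration the rod-end outflow joins the pump flow into the cap end, so the net volume the pump must supply per unit advance equals the rod cross-section area.
Rod cross-section A_rod = π/4 × (96.3 mm)² = 7284 mm^2
v = Q_pump / A_rod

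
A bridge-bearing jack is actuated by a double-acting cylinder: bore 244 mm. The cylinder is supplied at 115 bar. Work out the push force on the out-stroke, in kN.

Cap-side area A_cap = π/4 × (244 mm)² = 46760 mm^2
F = P × A_cap = 115 bar × A_cap

F ≈ 538 kN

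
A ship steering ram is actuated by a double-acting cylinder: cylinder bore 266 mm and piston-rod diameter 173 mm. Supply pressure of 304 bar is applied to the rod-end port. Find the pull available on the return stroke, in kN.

Rod-side annular area A_ann = π/4 × (266² − 173²) = 32070 mm^2
On retraction the pressure acts on the annular area (bore minus rod).
F = P × A_ann

F ≈ 975 kN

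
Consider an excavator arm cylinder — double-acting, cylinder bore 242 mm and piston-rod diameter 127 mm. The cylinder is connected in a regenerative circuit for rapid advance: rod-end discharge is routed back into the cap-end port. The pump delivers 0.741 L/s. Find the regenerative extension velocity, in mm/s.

v ≈ 58.5 mm/s

In regeneration the rod-end outflow joins the pump flow into the cap end, so the net volume the pump must supply per unit advance equals the rod cross-section area.
Rod cross-section A_rod = π/4 × (127 mm)² = 12670 mm^2
v = Q_pump / A_rod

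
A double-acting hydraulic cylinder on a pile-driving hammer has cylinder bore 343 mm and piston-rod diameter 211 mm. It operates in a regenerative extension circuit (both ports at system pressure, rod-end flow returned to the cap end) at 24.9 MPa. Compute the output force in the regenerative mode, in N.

F ≈ 8.71e5 N

With equal pressure on both faces, forces on the annular region cancel; the net push is pressure × rod cross-section.
Rod cross-section A_rod = π/4 × (211 mm)² = 34970 mm^2
F = P × A_rod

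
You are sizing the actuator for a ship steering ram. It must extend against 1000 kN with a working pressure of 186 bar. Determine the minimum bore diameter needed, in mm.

D ≈ 262 mm

Extension force acts on the full piston face: F = P × (π/4)D².
D = √(4F / (πP)) = √(4 × 1000 kN / (π × 186 bar))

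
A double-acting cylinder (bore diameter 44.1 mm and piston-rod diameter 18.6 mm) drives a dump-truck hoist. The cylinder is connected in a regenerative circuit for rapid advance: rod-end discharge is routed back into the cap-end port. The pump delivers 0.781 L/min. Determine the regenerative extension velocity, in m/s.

v ≈ 0.0479 m/s

In regeneration the rod-end outflow joins the pump flow into the cap end, so the net volume the pump must supply per unit advance equals the rod cross-section area.
Rod cross-section A_rod = π/4 × (18.6 mm)² = 271.7 mm^2
v = Q_pump / A_rod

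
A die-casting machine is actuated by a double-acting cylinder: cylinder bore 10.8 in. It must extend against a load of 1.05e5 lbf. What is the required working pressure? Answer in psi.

Cap-side area A_cap = π/4 × (10.8 in)² = 91.61 in^2
P = F / A = 1.05e5 lbf / A

P ≈ 1150 psi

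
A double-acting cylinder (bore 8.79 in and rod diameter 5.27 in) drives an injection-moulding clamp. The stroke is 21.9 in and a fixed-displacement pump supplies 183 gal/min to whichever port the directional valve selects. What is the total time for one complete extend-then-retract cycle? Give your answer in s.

Cap-side area A_cap = π/4 × (8.79 in)² = 60.68 in^2
Rod-side annular area A_ann = π/4 × (8.79² − 5.27²) = 38.87 in^2
t_ext = A_cap·L/Q = 1.886 s
t_ret = A_ann·L/Q = 1.208 s
t_cycle = t_ext + t_ret

t ≈ 3.09 s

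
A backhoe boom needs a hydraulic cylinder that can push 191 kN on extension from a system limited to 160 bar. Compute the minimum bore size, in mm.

Extension force acts on the full piston face: F = P × (π/4)D².
D = √(4F / (πP)) = √(4 × 191 kN / (π × 160 bar))

D ≈ 123 mm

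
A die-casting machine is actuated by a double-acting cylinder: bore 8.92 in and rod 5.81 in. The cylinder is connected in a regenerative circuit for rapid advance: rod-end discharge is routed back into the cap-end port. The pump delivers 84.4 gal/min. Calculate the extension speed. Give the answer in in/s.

In regeneration the rod-end outflow joins the pump flow into the cap end, so the net volume the pump must supply per unit advance equals the rod cross-section area.
Rod cross-section A_rod = π/4 × (5.81 in)² = 26.51 in^2
v = Q_pump / A_rod

v ≈ 12.3 in/s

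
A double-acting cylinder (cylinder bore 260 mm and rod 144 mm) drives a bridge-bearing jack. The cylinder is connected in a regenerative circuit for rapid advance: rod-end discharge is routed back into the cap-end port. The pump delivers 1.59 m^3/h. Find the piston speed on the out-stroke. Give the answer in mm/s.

v ≈ 27.1 mm/s

In regeneration the rod-end outflow joins the pump flow into the cap end, so the net volume the pump must supply per unit advance equals the rod cross-section area.
Rod cross-section A_rod = π/4 × (144 mm)² = 16290 mm^2
v = Q_pump / A_rod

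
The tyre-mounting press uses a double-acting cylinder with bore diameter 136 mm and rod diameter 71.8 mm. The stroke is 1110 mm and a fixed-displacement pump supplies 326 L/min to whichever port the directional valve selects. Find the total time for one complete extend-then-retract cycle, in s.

Cap-side area A_cap = π/4 × (136 mm)² = 14530 mm^2
Rod-side annular area A_ann = π/4 × (136² − 71.8²) = 10480 mm^2
t_ext = A_cap·L/Q = 2.968 s
t_ret = A_ann·L/Q = 2.141 s
t_cycle = t_ext + t_ret

t ≈ 5.11 s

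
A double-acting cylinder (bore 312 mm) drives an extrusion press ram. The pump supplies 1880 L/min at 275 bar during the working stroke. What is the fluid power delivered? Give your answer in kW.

Hydraulic power = P × Q

W ≈ 862 kW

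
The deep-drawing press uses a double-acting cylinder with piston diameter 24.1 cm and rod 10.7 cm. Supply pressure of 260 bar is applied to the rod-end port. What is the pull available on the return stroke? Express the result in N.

Rod-side annular area A_ann = π/4 × (24.1² − 10.7²) = 366.2 cm^2
On retraction the pressure acts on the annular area (bore minus rod).
F = P × A_ann

F ≈ 9.52e5 N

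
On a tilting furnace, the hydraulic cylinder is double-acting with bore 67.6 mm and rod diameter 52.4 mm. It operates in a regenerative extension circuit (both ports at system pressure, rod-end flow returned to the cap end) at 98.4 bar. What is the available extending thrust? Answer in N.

F ≈ 21200 N

With equal pressure on both faces, forces on the annular region cancel; the net push is pressure × rod cross-section.
Rod cross-section A_rod = π/4 × (52.4 mm)² = 2157 mm^2
F = P × A_rod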